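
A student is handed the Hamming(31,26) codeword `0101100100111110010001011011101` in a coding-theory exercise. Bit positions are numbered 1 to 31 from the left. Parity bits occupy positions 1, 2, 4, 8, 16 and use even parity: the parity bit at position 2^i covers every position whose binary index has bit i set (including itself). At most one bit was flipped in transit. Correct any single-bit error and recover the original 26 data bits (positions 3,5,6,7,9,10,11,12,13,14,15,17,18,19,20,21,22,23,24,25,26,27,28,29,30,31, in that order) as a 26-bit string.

01000011111010001011011101

s1: b1⊕b3⊕b5⊕b7⊕b9⊕b11⊕b13⊕b15⊕b17⊕b19⊕b21⊕b23⊕b25⊕b27⊕b29⊕b31 = 0⊕0⊕1⊕0⊕0⊕1⊕1⊕1⊕0⊕0⊕0⊕0⊕1⊕1⊕1⊕1 = 0
s2: b2⊕b3⊕b6⊕b7⊕b10⊕b11⊕b14⊕b15⊕b18⊕b19⊕b22⊕b23⊕b26⊕b27⊕b30⊕b31 = 1⊕0⊕0⊕0⊕0⊕1⊕1⊕1⊕1⊕0⊕1⊕0⊕0⊕1⊕0⊕1 = 0
s4: b4⊕b5⊕b6⊕b7⊕b12⊕b13⊕b14⊕b15⊕b20⊕b21⊕b22⊕b23⊕b28⊕b29⊕b30⊕b31 = 1⊕1⊕0⊕0⊕1⊕1⊕1⊕1⊕0⊕0⊕1⊕0⊕1⊕1⊕0⊕1 = 0
s8: b8⊕b9⊕b10⊕b11⊕b12⊕b13⊕b14⊕b15⊕b24⊕b25⊕b26⊕b27⊕b28⊕b29⊕b30⊕b31 = 1⊕0⊕0⊕1⊕1⊕1⊕1⊕1⊕1⊕1⊕0⊕1⊕1⊕1⊕0⊕1 = 0
s16: b16⊕b17⊕b18⊕b19⊕b20⊕b21⊕b22⊕b23⊕b24⊕b25⊕b26⊕b27⊕b28⊕b29⊕b30⊕b31 = 0⊕0⊕1⊕0⊕0⊕0⊕1⊕0⊕1⊕1⊕0⊕1⊕1⊕1⊕0⊕1 = 0
Syndrome (s16...s1) = 00000 → position 0 (no error).
No correction needed.
Data bits at positions 3,5,6,7,9,10,11,12,13,14,15,17,18,19,20,21,22,23,24,25,26,27,28,29,30,31: 01000011111010001011011101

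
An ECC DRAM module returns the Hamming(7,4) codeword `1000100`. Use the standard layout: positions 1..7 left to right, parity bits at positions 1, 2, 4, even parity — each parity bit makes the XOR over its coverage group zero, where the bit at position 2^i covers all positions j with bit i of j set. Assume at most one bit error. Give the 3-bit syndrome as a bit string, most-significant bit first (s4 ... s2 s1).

100

s1: b1⊕b3⊕b5⊕b7 = 1⊕0⊕1⊕0 = 0
s2: b2⊕b3⊕b6⊕b7 = 0⊕0⊕0⊕0 = 0
s4: b4⊕b5⊕b6⊕b7 = 0⊕1⊕0⊕0 = 1
Syndrome (s4...s1) = 100 → position 4.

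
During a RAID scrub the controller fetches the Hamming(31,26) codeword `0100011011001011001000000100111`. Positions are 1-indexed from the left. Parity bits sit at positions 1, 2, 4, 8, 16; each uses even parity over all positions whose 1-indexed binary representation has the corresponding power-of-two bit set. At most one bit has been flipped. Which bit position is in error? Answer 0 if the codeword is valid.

7

s1: b1⊕b3⊕b5⊕b7⊕b9⊕b11⊕b13⊕b15⊕b17⊕b19⊕b21⊕b23⊕b25⊕b27⊕b29⊕b31 = 0⊕0⊕0⊕1⊕1⊕0⊕1⊕1⊕0⊕1⊕0⊕0⊕0⊕0⊕1⊕1 = 1
s2: b2⊕b3⊕b6⊕b7⊕b10⊕b11⊕b14⊕b15⊕b18⊕b19⊕b22⊕b23⊕b26⊕b27⊕b30⊕b31 = 1⊕0⊕1⊕1⊕1⊕0⊕0⊕1⊕0⊕1⊕0⊕0⊕1⊕0⊕1⊕1 = 1
s4: b4⊕b5⊕b6⊕b7⊕b12⊕b13⊕b14⊕b15⊕b20⊕b21⊕b22⊕b23⊕b28⊕b29⊕b30⊕b31 = 0⊕0⊕1⊕1⊕0⊕1⊕0⊕1⊕0⊕0⊕0⊕0⊕0⊕1⊕1⊕1 = 1
s8: b8⊕b9⊕b10⊕b11⊕b12⊕b13⊕b14⊕b15⊕b24⊕b25⊕b26⊕b27⊕b28⊕b29⊕b30⊕b31 = 0⊕1⊕1⊕0⊕0⊕1⊕0⊕1⊕0⊕0⊕1⊕0⊕0⊕1⊕1⊕1 = 0
s16: b16⊕b17⊕b18⊕b19⊕b20⊕b21⊕b22⊕b23⊕b24⊕b25⊕b26⊕b27⊕b28⊕b29⊕b30⊕b31 = 1⊕0⊕0⊕1⊕0⊕0⊕0⊕0⊕0⊕0⊕1⊕0⊕0⊕1⊕1⊕1 = 0
Syndrome (s16...s1) = 00111 → position 7.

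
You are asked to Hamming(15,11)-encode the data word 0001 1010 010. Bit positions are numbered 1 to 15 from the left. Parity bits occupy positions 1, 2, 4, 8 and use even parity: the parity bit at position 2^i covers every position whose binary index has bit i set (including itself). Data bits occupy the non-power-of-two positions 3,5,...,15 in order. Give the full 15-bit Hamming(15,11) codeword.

110000111010010

Place data bits at non-power-of-two positions: b3=0, b5=0, b6=0, b7=1, b9=1, b10=0, b11=1, b12=0, b13=0, b14=1, b15=0.
p1 = XOR of data positions {3,5,7,9,11,13,15} = 0⊕0⊕1⊕1⊕1⊕0⊕0 = 1
p2 = XOR of data positions {3,6,7,10,11,14,15} = 0⊕0⊕1⊕0⊕1⊕1⊕0 = 1
p4 = XOR of data positions {5,6,7,12,13,14,15} = 0⊕0⊕1⊕0⊕0⊕1⊕0 = 0
p8 = XOR of data positions {9,10,11,12,13,14,15} = 1⊕0⊕1⊕0⊕0⊕1⊕0 = 1
Codeword b1..b15 = 110000111010010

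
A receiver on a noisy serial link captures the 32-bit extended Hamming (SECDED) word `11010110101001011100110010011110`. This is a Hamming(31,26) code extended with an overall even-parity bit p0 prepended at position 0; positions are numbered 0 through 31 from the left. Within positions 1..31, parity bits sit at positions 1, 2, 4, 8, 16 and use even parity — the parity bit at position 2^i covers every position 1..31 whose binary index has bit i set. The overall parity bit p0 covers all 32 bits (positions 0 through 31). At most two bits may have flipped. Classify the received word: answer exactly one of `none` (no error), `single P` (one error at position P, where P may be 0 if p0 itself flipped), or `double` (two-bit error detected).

s1: b1⊕b3⊕b5⊕b7⊕b9⊕b11⊕b13⊕b15⊕b17⊕b19⊕b21⊕b23⊕b25⊕b27⊕b29⊕b31 = 1⊕1⊕1⊕0⊕0⊕0⊕1⊕1⊕1⊕0⊕1⊕0⊕0⊕1⊕1⊕0 = 1
s2: b2⊕b3⊕b6⊕b7⊕b10⊕b11⊕b14⊕b15⊕b18⊕b19⊕b22⊕b23⊕b26⊕b27⊕b30⊕b31 = 0⊕1⊕1⊕0⊕1⊕0⊕0⊕1⊕0⊕0⊕0⊕0⊕0⊕1⊕1⊕0 = 0
s4: b4⊕b5⊕b6⊕b7⊕b12⊕b13⊕b14⊕b15⊕b20⊕b21⊕b22⊕b23⊕b28⊕b29⊕b30⊕b31 = 0⊕1⊕1⊕0⊕0⊕1⊕0⊕1⊕1⊕1⊕0⊕0⊕1⊕1⊕1⊕0 = 1
s8: b8⊕b9⊕b10⊕b11⊕b12⊕b13⊕b14⊕b15⊕b24⊕b25⊕b26⊕b27⊕b28⊕b29⊕b30⊕b31 = 1⊕0⊕1⊕0⊕0⊕1⊕0⊕1⊕1⊕0⊕0⊕1⊕1⊕1⊕1⊕0 = 1
s16: b16⊕b17⊕b18⊕b19⊕b20⊕b21⊕b22⊕b23⊕b24⊕b25⊕b26⊕b27⊕b28⊕b29⊕b30⊕b31 = 1⊕1⊕0⊕0⊕1⊕1⊕0⊕0⊕1⊕0⊕0⊕1⊕1⊕1⊕1⊕0 = 1
Syndrome (s16...s1) = 11101 → position 29.
Overall parity (XOR of all 32 bits, including p0): 1⊕1⊕0⊕1⊕0⊕1⊕1⊕0⊕1⊕0⊕1⊕0⊕0⊕1⊕0⊕1⊕1⊕1⊕0⊕0⊕1⊕1⊕0⊕0⊕1⊕0⊕0⊕1⊕1⊕1⊕1⊕0 = 0
Overall=0, syndrome position=29 → double-bit error detected (uncorrectable).

double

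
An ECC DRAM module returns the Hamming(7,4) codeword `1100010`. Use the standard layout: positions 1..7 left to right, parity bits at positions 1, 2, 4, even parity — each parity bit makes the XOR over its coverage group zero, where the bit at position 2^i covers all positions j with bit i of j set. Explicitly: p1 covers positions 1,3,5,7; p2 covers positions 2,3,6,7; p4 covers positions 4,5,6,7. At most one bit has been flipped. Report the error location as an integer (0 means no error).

s1: b1⊕b3⊕b5⊕b7 = 1⊕0⊕0⊕0 = 1
s2: b2⊕b3⊕b6⊕b7 = 1⊕0⊕1⊕0 = 0
s4: b4⊕b5⊕b6⊕b7 = 0⊕0⊕1⊕0 = 1
Syndrome (s4...s1) = 101 → position 5.

5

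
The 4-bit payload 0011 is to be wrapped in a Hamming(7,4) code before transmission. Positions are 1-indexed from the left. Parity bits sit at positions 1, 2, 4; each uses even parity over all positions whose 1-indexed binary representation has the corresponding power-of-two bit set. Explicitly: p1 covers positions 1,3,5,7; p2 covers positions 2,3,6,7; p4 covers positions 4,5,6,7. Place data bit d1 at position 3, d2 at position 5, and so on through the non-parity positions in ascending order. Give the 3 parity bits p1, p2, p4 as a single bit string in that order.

100

Place data bits at non-power-of-two positions: b3=0, b5=0, b6=1, b7=1.
p1 = XOR of data positions {3,5,7} = 0⊕0⊕1 = 1
p2 = XOR of data positions {3,6,7} = 0⊕1⊕1 = 0
p4 = XOR of data positions {5,6,7} = 0⊕1⊕1 = 0
Parity bits p1,p2,p4 = 100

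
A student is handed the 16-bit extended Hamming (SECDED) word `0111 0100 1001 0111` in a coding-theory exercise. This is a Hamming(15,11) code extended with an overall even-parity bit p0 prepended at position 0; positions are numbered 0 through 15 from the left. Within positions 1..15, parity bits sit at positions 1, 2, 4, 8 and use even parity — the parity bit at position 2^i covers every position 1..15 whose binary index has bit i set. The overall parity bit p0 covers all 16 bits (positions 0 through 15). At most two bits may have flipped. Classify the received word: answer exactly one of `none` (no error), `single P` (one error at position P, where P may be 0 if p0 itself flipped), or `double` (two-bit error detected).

single 10

s1: b1⊕b3⊕b5⊕b7⊕b9⊕b11⊕b13⊕b15 = 1⊕1⊕1⊕0⊕0⊕1⊕1⊕1 = 0
s2: b2⊕b3⊕b6⊕b7⊕b10⊕b11⊕b14⊕b15 = 1⊕1⊕0⊕0⊕0⊕1⊕1⊕1 = 1
s4: b4⊕b5⊕b6⊕b7⊕b12⊕b13⊕b14⊕b15 = 0⊕1⊕0⊕0⊕0⊕1⊕1⊕1 = 0
s8: b8⊕b9⊕b10⊕b11⊕b12⊕b13⊕b14⊕b15 = 1⊕0⊕0⊕1⊕0⊕1⊕1⊕1 = 1
Syndrome (s8...s1) = 1010 → position 10.
Overall parity (XOR of all 16 bits, including p0): 0⊕1⊕1⊕1⊕0⊕1⊕0⊕0⊕1⊕0⊕0⊕1⊕0⊕1⊕1⊕1 = 1
Overall=1, syndrome position=10 → single-bit error at position 10.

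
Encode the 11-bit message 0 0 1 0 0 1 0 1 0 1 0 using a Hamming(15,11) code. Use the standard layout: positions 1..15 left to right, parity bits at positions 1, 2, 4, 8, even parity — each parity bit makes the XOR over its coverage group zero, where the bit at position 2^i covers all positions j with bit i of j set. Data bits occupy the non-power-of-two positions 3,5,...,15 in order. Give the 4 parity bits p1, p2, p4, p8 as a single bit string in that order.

0111

Place data bits at non-power-of-two positions: b3=0, b5=0, b6=1, b7=0, b9=0, b10=1, b11=0, b12=1, b13=0, b14=1, b15=0.
p1 = XOR of data positions {3,5,7,9,11,13,15} = 0⊕0⊕0⊕0⊕0⊕0⊕0 = 0
p2 = XOR of data positions {3,6,7,10,11,14,15} = 0⊕1⊕0⊕1⊕0⊕1⊕0 = 1
p4 = XOR of data positions {5,6,7,12,13,14,15} = 0⊕1⊕0⊕1⊕0⊕1⊕0 = 1
p8 = XOR of data positions {9,10,11,12,13,14,15} = 0⊕1⊕0⊕1⊕0⊕1⊕0 = 1
Parity bits p1,p2,p4,p8 = 0111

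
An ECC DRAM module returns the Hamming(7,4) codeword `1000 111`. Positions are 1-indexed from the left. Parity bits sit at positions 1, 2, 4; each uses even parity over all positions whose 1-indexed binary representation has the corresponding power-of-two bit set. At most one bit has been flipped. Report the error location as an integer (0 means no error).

s1: b1⊕b3⊕b5⊕b7 = 1⊕0⊕1⊕1 = 1
s2: b2⊕b3⊕b6⊕b7 = 0⊕0⊕1⊕1 = 0
s4: b4⊕b5⊕b6⊕b7 = 0⊕1⊕1⊕1 = 1
Syndrome (s4...s1) = 101 → position 5.

5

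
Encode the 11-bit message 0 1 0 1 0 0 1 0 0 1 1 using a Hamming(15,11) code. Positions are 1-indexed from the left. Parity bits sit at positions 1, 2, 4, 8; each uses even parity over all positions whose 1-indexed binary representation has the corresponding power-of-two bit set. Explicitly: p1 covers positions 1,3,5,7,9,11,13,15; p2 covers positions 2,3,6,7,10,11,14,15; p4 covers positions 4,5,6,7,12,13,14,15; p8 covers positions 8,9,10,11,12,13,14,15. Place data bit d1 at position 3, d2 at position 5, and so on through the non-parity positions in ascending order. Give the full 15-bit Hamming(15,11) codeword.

Place data bits at non-power-of-two positions: b3=0, b5=1, b6=0, b7=1, b9=0, b10=0, b11=1, b12=0, b13=0, b14=1, b15=1.
p1 = XOR of data positions {3,5,7,9,11,13,15} = 0⊕1⊕1⊕0⊕1⊕0⊕1 = 0
p2 = XOR of data positions {3,6,7,10,11,14,15} = 0⊕0⊕1⊕0⊕1⊕1⊕1 = 0
p4 = XOR of data positions {5,6,7,12,13,14,15} = 1⊕0⊕1⊕0⊕0⊕1⊕1 = 0
p8 = XOR of data positions {9,10,11,12,13,14,15} = 0⊕0⊕1⊕0⊕0⊕1⊕1 = 1
Codeword b1..b15 = 000010110010011

000010110010011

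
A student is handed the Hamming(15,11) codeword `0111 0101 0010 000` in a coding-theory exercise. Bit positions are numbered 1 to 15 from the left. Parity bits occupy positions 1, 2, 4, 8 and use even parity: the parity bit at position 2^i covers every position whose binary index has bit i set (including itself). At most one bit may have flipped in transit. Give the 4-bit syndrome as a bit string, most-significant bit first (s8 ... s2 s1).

0000

s1: b1⊕b3⊕b5⊕b7⊕b9⊕b11⊕b13⊕b15 = 0⊕1⊕0⊕0⊕0⊕1⊕0⊕0 = 0
s2: b2⊕b3⊕b6⊕b7⊕b10⊕b11⊕b14⊕b15 = 1⊕1⊕1⊕0⊕0⊕1⊕0⊕0 = 0
s4: b4⊕b5⊕b6⊕b7⊕b12⊕b13⊕b14⊕b15 = 1⊕0⊕1⊕0⊕0⊕0⊕0⊕0 = 0
s8: b8⊕b9⊕b10⊕b11⊕b12⊕b13⊕b14⊕b15 = 1⊕0⊕0⊕1⊕0⊕0⊕0⊕0 = 0
Syndrome (s8...s1) = 0000 → position 0 (no error).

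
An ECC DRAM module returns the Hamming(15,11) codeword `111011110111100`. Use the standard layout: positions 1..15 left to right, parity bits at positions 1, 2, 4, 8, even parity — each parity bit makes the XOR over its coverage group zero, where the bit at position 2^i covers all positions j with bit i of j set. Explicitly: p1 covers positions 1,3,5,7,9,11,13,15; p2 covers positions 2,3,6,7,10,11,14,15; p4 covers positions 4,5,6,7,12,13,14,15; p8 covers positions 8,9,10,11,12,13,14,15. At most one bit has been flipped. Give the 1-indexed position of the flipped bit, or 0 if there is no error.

12

s1: b1⊕b3⊕b5⊕b7⊕b9⊕b11⊕b13⊕b15 = 1⊕1⊕1⊕1⊕0⊕1⊕1⊕0 = 0
s2: b2⊕b3⊕b6⊕b7⊕b10⊕b11⊕b14⊕b15 = 1⊕1⊕1⊕1⊕1⊕1⊕0⊕0 = 0
s4: b4⊕b5⊕b6⊕b7⊕b12⊕b13⊕b14⊕b15 = 0⊕1⊕1⊕1⊕1⊕1⊕0⊕0 = 1
s8: b8⊕b9⊕b10⊕b11⊕b12⊕b13⊕b14⊕b15 = 1⊕0⊕1⊕1⊕1⊕1⊕0⊕0 = 1
Syndrome (s8...s1) = 1100 → position 12.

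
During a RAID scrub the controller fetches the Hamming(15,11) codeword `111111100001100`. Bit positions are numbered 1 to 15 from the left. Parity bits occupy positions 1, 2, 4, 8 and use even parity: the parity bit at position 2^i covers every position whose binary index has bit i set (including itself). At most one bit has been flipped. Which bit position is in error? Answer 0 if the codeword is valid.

1

s1: b1⊕b3⊕b5⊕b7⊕b9⊕b11⊕b13⊕b15 = 1⊕1⊕1⊕1⊕0⊕0⊕1⊕0 = 1
s2: b2⊕b3⊕b6⊕b7⊕b10⊕b11⊕b14⊕b15 = 1⊕1⊕1⊕1⊕0⊕0⊕0⊕0 = 0
s4: b4⊕b5⊕b6⊕b7⊕b12⊕b13⊕b14⊕b15 = 1⊕1⊕1⊕1⊕1⊕1⊕0⊕0 = 0
s8: b8⊕b9⊕b10⊕b11⊕b12⊕b13⊕b14⊕b15 = 0⊕0⊕0⊕0⊕1⊕1⊕0⊕0 = 0
Syndrome (s8...s1) = 0001 → position 1.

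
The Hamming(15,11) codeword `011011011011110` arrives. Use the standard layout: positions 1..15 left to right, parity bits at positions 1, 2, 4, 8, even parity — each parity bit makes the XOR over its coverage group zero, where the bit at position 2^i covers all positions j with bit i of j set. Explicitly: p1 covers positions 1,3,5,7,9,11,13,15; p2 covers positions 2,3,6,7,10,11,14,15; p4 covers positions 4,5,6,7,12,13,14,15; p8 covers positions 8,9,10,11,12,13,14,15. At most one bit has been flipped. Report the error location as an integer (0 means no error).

s1: b1⊕b3⊕b5⊕b7⊕b9⊕b11⊕b13⊕b15 = 0⊕1⊕1⊕0⊕1⊕1⊕1⊕0 = 1
s2: b2⊕b3⊕b6⊕b7⊕b10⊕b11⊕b14⊕b15 = 1⊕1⊕1⊕0⊕0⊕1⊕1⊕0 = 1
s4: b4⊕b5⊕b6⊕b7⊕b12⊕b13⊕b14⊕b15 = 0⊕1⊕1⊕0⊕1⊕1⊕1⊕0 = 1
s8: b8⊕b9⊕b10⊕b11⊕b12⊕b13⊕b14⊕b15 = 1⊕1⊕0⊕1⊕1⊕1⊕1⊕0 = 0
Syndrome (s8...s1) = 0111 → position 7.

7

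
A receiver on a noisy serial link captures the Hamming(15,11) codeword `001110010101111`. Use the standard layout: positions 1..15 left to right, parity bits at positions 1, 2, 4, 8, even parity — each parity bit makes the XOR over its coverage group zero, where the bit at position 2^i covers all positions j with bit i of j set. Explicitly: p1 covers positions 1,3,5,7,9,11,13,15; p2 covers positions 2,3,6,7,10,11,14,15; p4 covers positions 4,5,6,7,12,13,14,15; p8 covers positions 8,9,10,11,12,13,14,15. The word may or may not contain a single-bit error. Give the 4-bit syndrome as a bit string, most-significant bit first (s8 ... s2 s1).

0000

s1: b1⊕b3⊕b5⊕b7⊕b9⊕b11⊕b13⊕b15 = 0⊕1⊕1⊕0⊕0⊕0⊕1⊕1 = 0
s2: b2⊕b3⊕b6⊕b7⊕b10⊕b11⊕b14⊕b15 = 0⊕1⊕0⊕0⊕1⊕0⊕1⊕1 = 0
s4: b4⊕b5⊕b6⊕b7⊕b12⊕b13⊕b14⊕b15 = 1⊕1⊕0⊕0⊕1⊕1⊕1⊕1 = 0
s8: b8⊕b9⊕b10⊕b11⊕b12⊕b13⊕b14⊕b15 = 1⊕0⊕1⊕0⊕1⊕1⊕1⊕1 = 0
Syndrome (s8...s1) = 0000 → position 0 (no error).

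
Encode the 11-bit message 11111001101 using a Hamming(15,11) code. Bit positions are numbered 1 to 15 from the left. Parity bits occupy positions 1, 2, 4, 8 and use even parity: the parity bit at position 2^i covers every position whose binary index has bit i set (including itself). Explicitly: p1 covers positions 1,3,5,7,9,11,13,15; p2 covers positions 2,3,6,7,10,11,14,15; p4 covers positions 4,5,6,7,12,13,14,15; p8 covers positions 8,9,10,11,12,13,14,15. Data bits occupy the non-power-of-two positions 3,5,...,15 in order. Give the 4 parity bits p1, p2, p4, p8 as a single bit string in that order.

0000

Place data bits at non-power-of-two positions: b3=1, b5=1, b6=1, b7=1, b9=1, b10=0, b11=0, b12=1, b13=1, b14=0, b15=1.
p1 = XOR of data positions {3,5,7,9,11,13,15} = 1⊕1⊕1⊕1⊕0⊕1⊕1 = 0
p2 = XOR of data positions {3,6,7,10,11,14,15} = 1⊕1⊕1⊕0⊕0⊕0⊕1 = 0
p4 = XOR of data positions {5,6,7,12,13,14,15} = 1⊕1⊕1⊕1⊕1⊕0⊕1 = 0
p8 = XOR of data positions {9,10,11,12,13,14,15} = 1⊕0⊕0⊕1⊕1⊕0⊕1 = 0
Parity bits p1,p2,p4,p8 = 0000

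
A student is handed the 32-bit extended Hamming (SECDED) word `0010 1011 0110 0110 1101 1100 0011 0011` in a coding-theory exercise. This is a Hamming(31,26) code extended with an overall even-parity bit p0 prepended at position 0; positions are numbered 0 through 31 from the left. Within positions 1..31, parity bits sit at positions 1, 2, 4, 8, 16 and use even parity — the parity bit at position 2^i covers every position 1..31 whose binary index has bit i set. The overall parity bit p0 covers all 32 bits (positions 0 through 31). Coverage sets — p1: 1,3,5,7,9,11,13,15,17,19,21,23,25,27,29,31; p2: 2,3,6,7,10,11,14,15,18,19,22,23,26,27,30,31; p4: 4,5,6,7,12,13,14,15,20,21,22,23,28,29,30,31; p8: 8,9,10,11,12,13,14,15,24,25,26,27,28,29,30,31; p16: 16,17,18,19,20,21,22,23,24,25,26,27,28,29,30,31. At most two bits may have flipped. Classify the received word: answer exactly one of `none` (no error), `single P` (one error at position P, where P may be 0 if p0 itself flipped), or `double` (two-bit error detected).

single 20

s1: b1⊕b3⊕b5⊕b7⊕b9⊕b11⊕b13⊕b15⊕b17⊕b19⊕b21⊕b23⊕b25⊕b27⊕b29⊕b31 = 0⊕0⊕0⊕1⊕1⊕0⊕1⊕0⊕1⊕1⊕1⊕0⊕0⊕1⊕0⊕1 = 0
s2: b2⊕b3⊕b6⊕b7⊕b10⊕b11⊕b14⊕b15⊕b18⊕b19⊕b22⊕b23⊕b26⊕b27⊕b30⊕b31 = 1⊕0⊕1⊕1⊕1⊕0⊕1⊕0⊕0⊕1⊕0⊕0⊕1⊕1⊕1⊕1 = 0
s4: b4⊕b5⊕b6⊕b7⊕b12⊕b13⊕b14⊕b15⊕b20⊕b21⊕b22⊕b23⊕b28⊕b29⊕b30⊕b31 = 1⊕0⊕1⊕1⊕0⊕1⊕1⊕0⊕1⊕1⊕0⊕0⊕0⊕0⊕1⊕1 = 1
s8: b8⊕b9⊕b10⊕b11⊕b12⊕b13⊕b14⊕b15⊕b24⊕b25⊕b26⊕b27⊕b28⊕b29⊕b30⊕b31 = 0⊕1⊕1⊕0⊕0⊕1⊕1⊕0⊕0⊕0⊕1⊕1⊕0⊕0⊕1⊕1 = 0
s16: b16⊕b17⊕b18⊕b19⊕b20⊕b21⊕b22⊕b23⊕b24⊕b25⊕b26⊕b27⊕b28⊕b29⊕b30⊕b31 = 1⊕1⊕0⊕1⊕1⊕1⊕0⊕0⊕0⊕0⊕1⊕1⊕0⊕0⊕1⊕1 = 1
Syndrome (s16...s1) = 10100 → position 20.
Overall parity (XOR of all 32 bits, including p0): 0⊕0⊕1⊕0⊕1⊕0⊕1⊕1⊕0⊕1⊕1⊕0⊕0⊕1⊕1⊕0⊕1⊕1⊕0⊕1⊕1⊕1⊕0⊕0⊕0⊕0⊕1⊕1⊕0⊕0⊕1⊕1 = 1
Overall=1, syndrome position=20 → single-bit error at position 20.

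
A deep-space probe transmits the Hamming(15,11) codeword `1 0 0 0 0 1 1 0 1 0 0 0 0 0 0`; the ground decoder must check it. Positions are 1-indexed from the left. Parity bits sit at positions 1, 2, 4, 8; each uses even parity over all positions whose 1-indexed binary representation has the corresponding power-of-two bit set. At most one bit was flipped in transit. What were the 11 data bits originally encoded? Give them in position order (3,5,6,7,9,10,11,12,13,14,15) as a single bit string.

s1: b1⊕b3⊕b5⊕b7⊕b9⊕b11⊕b13⊕b15 = 1⊕0⊕0⊕1⊕1⊕0⊕0⊕0 = 1
s2: b2⊕b3⊕b6⊕b7⊕b10⊕b11⊕b14⊕b15 = 0⊕0⊕1⊕1⊕0⊕0⊕0⊕0 = 0
s4: b4⊕b5⊕b6⊕b7⊕b12⊕b13⊕b14⊕b15 = 0⊕0⊕1⊕1⊕0⊕0⊕0⊕0 = 0
s8: b8⊕b9⊕b10⊕b11⊕b12⊕b13⊕b14⊕b15 = 0⊕1⊕0⊕0⊕0⊕0⊕0⊕0 = 1
Syndrome (s8...s1) = 1001 → position 9.
Flip bit 9: corrected codeword = 100001100000000
Data bits at positions 3,5,6,7,9,10,11,12,13,14,15: 00110000000

00110000000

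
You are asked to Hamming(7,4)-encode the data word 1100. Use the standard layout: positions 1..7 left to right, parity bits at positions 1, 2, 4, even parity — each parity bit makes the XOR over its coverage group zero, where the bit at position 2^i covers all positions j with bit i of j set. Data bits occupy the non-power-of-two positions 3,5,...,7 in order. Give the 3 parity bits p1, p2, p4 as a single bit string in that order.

011

Place data bits at non-power-of-two positions: b3=1, b5=1, b6=0, b7=0.
p1 = XOR of data positions {3,5,7} = 1⊕1⊕0 = 0
p2 = XOR of data positions {3,6,7} = 1⊕0⊕0 = 1
p4 = XOR of data positions {5,6,7} = 1⊕0⊕0 = 1
Parity bits p1,p2,p4 = 011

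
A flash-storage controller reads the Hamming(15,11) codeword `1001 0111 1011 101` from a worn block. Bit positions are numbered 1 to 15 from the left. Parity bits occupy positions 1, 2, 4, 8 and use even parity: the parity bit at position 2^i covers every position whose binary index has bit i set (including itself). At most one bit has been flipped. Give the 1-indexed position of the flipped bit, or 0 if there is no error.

0

s1: b1⊕b3⊕b5⊕b7⊕b9⊕b11⊕b13⊕b15 = 1⊕0⊕0⊕1⊕1⊕1⊕1⊕1 = 0
s2: b2⊕b3⊕b6⊕b7⊕b10⊕b11⊕b14⊕b15 = 0⊕0⊕1⊕1⊕0⊕1⊕0⊕1 = 0
s4: b4⊕b5⊕b6⊕b7⊕b12⊕b13⊕b14⊕b15 = 1⊕0⊕1⊕1⊕1⊕1⊕0⊕1 = 0
s8: b8⊕b9⊕b10⊕b11⊕b12⊕b13⊕b14⊕b15 = 1⊕1⊕0⊕1⊕1⊕1⊕0⊕1 = 0
Syndrome (s8...s1) = 0000 → position 0 (no error).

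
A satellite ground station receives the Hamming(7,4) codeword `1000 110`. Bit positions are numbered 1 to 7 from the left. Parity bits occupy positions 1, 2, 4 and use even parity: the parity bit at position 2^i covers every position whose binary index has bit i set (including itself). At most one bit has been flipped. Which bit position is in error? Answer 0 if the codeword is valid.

2

s1: b1⊕b3⊕b5⊕b7 = 1⊕0⊕1⊕0 = 0
s2: b2⊕b3⊕b6⊕b7 = 0⊕0⊕1⊕0 = 1
s4: b4⊕b5⊕b6⊕b7 = 0⊕1⊕1⊕0 = 0
Syndrome (s4...s1) = 010 → position 2.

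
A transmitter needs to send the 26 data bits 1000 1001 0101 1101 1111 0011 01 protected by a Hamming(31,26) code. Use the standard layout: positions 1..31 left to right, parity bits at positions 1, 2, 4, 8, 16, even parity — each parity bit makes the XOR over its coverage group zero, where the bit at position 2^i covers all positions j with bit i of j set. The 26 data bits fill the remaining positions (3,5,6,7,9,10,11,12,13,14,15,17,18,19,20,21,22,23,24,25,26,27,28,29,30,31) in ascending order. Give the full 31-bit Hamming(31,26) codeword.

Place data bits at non-power-of-two positions: b3=1, b5=0, b6=0, b7=0, b9=1, b10=0, b11=0, b12=1, b13=0, b14=1, b15=0, b17=1, b18=1, b19=1, b20=0, b21=1, b22=1, b23=1, b24=1, b25=1, b26=0, b27=0, b28=1, b29=1, b30=0, b31=1.
p1 = XOR of data positions {3,5,7,9,11,13,15,17,19,21,23,25,27,29,31} = 1⊕0⊕0⊕1⊕0⊕0⊕0⊕1⊕1⊕1⊕1⊕1⊕0⊕1⊕1 = 1
p2 = XOR of data positions {3,6,7,10,11,14,15,18,19,22,23,26,27,30,31} = 1⊕0⊕0⊕0⊕0⊕1⊕0⊕1⊕1⊕1⊕1⊕0⊕0⊕0⊕1 = 1
p4 = XOR of data positions {5,6,7,12,13,14,15,20,21,22,23,28,29,30,31} = 0⊕0⊕0⊕1⊕0⊕1⊕0⊕0⊕1⊕1⊕1⊕1⊕1⊕0⊕1 = 0
p8 = XOR of data positions {9,10,11,12,13,14,15,24,25,26,27,28,29,30,31} = 1⊕0⊕0⊕1⊕0⊕1⊕0⊕1⊕1⊕0⊕0⊕1⊕1⊕0⊕1 = 0
p16 = XOR of data positions {17,18,19,20,21,22,23,24,25,26,27,28,29,30,31} = 1⊕1⊕1⊕0⊕1⊕1⊕1⊕1⊕1⊕0⊕0⊕1⊕1⊕0⊕1 = 1
Codeword b1..b31 = 1110000010010101111011111001101

1110000010010101111011111001101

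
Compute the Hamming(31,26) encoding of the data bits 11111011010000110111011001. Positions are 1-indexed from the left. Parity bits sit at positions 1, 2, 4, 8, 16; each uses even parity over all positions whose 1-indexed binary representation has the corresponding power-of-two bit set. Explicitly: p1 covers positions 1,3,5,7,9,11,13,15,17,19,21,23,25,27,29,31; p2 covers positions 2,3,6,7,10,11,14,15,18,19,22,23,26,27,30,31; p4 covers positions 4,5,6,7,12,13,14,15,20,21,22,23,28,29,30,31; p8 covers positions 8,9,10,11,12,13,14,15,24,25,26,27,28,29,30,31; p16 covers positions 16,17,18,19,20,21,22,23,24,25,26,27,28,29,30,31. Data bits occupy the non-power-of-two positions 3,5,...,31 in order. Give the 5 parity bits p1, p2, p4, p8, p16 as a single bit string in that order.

00010

Place data bits at non-power-of-two positions: b3=1, b5=1, b6=1, b7=1, b9=1, b10=0, b11=1, b12=1, b13=0, b14=1, b15=0, b17=0, b18=0, b19=0, b20=1, b21=1, b22=0, b23=1, b24=1, b25=1, b26=0, b27=1, b28=1, b29=0, b30=0, b31=1.
p1 = XOR of data positions {3,5,7,9,11,13,15,17,19,21,23,25,27,29,31} = 1⊕1⊕1⊕1⊕1⊕0⊕0⊕0⊕0⊕1⊕1⊕1⊕1⊕0⊕1 = 0
p2 = XOR of data positions {3,6,7,10,11,14,15,18,19,22,23,26,27,30,31} = 1⊕1⊕1⊕0⊕1⊕1⊕0⊕0⊕0⊕0⊕1⊕0⊕1⊕0⊕1 = 0
p4 = XOR of data positions {5,6,7,12,13,14,15,20,21,22,23,28,29,30,31} = 1⊕1⊕1⊕1⊕0⊕1⊕0⊕1⊕1⊕0⊕1⊕1⊕0⊕0⊕1 = 0
p8 = XOR of data positions {9,10,11,12,13,14,15,24,25,26,27,28,29,30,31} = 1⊕0⊕1⊕1⊕0⊕1⊕0⊕1⊕1⊕0⊕1⊕1⊕0⊕0⊕1 = 1
p16 = XOR of data positions {17,18,19,20,21,22,23,24,25,26,27,28,29,30,31} = 0⊕0⊕0⊕1⊕1⊕0⊕1⊕1⊕1⊕0⊕1⊕1⊕0⊕0⊕1 = 0
Parity bits p1,p2,p4,p8,p16 = 00010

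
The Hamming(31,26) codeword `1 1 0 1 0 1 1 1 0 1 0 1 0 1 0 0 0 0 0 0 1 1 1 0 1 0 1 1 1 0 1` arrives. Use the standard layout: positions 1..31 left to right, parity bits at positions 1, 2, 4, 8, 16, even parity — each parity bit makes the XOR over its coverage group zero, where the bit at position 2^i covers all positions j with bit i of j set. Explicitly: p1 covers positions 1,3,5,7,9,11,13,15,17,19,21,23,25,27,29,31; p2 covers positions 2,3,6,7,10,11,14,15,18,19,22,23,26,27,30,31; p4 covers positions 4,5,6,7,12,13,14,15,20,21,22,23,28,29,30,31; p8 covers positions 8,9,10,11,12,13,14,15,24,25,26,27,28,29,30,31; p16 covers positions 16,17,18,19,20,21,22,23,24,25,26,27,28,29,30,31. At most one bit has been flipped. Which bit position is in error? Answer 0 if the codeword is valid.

14

s1: b1⊕b3⊕b5⊕b7⊕b9⊕b11⊕b13⊕b15⊕b17⊕b19⊕b21⊕b23⊕b25⊕b27⊕b29⊕b31 = 1⊕0⊕0⊕1⊕0⊕0⊕0⊕0⊕0⊕0⊕1⊕1⊕1⊕1⊕1⊕1 = 0
s2: b2⊕b3⊕b6⊕b7⊕b10⊕b11⊕b14⊕b15⊕b18⊕b19⊕b22⊕b23⊕b26⊕b27⊕b30⊕b31 = 1⊕0⊕1⊕1⊕1⊕0⊕1⊕0⊕0⊕0⊕1⊕1⊕0⊕1⊕0⊕1 = 1
s4: b4⊕b5⊕b6⊕b7⊕b12⊕b13⊕b14⊕b15⊕b20⊕b21⊕b22⊕b23⊕b28⊕b29⊕b30⊕b31 = 1⊕0⊕1⊕1⊕1⊕0⊕1⊕0⊕0⊕1⊕1⊕1⊕1⊕1⊕0⊕1 = 1
s8: b8⊕b9⊕b10⊕b11⊕b12⊕b13⊕b14⊕b15⊕b24⊕b25⊕b26⊕b27⊕b28⊕b29⊕b30⊕b31 = 1⊕0⊕1⊕0⊕1⊕0⊕1⊕0⊕0⊕1⊕0⊕1⊕1⊕1⊕0⊕1 = 1
s16: b16⊕b17⊕b18⊕b19⊕b20⊕b21⊕b22⊕b23⊕b24⊕b25⊕b26⊕b27⊕b28⊕b29⊕b30⊕b31 = 0⊕0⊕0⊕0⊕0⊕1⊕1⊕1⊕0⊕1⊕0⊕1⊕1⊕1⊕0⊕1 = 0
Syndrome (s16...s1) = 01110 → position 14.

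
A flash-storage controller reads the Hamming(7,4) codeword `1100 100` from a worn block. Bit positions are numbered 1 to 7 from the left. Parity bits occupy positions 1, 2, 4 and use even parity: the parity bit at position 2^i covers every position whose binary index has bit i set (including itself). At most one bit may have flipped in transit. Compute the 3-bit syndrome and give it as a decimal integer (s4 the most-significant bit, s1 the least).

6

s1: b1⊕b3⊕b5⊕b7 = 1⊕0⊕1⊕0 = 0
s2: b2⊕b3⊕b6⊕b7 = 1⊕0⊕0⊕0 = 1
s4: b4⊕b5⊕b6⊕b7 = 0⊕1⊕0⊕0 = 1
Syndrome (s4...s1) = 110 → position 6.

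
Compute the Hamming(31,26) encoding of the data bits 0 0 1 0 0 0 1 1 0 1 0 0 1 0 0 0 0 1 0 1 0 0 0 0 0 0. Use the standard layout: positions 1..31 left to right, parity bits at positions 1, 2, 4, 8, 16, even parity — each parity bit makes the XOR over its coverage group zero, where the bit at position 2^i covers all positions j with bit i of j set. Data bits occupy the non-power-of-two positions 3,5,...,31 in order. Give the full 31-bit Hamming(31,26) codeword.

1100010000110101010000101000000

Place data bits at non-power-of-two positions: b3=0, b5=0, b6=1, b7=0, b9=0, b10=0, b11=1, b12=1, b13=0, b14=1, b15=0, b17=0, b18=1, b19=0, b20=0, b21=0, b22=0, b23=1, b24=0, b25=1, b26=0, b27=0, b28=0, b29=0, b30=0, b31=0.
p1 = XOR of data positions {3,5,7,9,11,13,15,17,19,21,23,25,27,29,31} = 0⊕0⊕0⊕0⊕1⊕0⊕0⊕0⊕0⊕0⊕1⊕1⊕0⊕0⊕0 = 1
p2 = XOR of data positions {3,6,7,10,11,14,15,18,19,22,23,26,27,30,31} = 0⊕1⊕0⊕0⊕1⊕1⊕0⊕1⊕0⊕0⊕1⊕0⊕0⊕0⊕0 = 1
p4 = XOR of data positions {5,6,7,12,13,14,15,20,21,22,23,28,29,30,31} = 0⊕1⊕0⊕1⊕0⊕1⊕0⊕0⊕0⊕0⊕1⊕0⊕0⊕0⊕0 = 0
p8 = XOR of data positions {9,10,11,12,13,14,15,24,25,26,27,28,29,30,31} = 0⊕0⊕1⊕1⊕0⊕1⊕0⊕0⊕1⊕0⊕0⊕0⊕0⊕0⊕0 = 0
p16 = XOR of data positions {17,18,19,20,21,22,23,24,25,26,27,28,29,30,31} = 0⊕1⊕0⊕0⊕0⊕0⊕1⊕0⊕1⊕0⊕0⊕0⊕0⊕0⊕0 = 1
Codeword b1..b31 = 1100010000110101010000101000000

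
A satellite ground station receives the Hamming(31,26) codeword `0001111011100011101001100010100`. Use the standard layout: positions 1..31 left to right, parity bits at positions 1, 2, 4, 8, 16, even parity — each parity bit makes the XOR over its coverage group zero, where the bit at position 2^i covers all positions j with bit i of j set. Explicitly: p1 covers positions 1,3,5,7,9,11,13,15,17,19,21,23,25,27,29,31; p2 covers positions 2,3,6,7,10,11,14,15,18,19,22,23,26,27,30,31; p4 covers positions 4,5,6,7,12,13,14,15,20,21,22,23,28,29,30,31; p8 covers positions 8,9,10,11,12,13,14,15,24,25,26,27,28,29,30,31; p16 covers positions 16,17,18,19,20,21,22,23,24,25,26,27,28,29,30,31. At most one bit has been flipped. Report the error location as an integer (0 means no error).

18

s1: b1⊕b3⊕b5⊕b7⊕b9⊕b11⊕b13⊕b15⊕b17⊕b19⊕b21⊕b23⊕b25⊕b27⊕b29⊕b31 = 0⊕0⊕1⊕1⊕1⊕1⊕0⊕1⊕1⊕1⊕0⊕1⊕0⊕1⊕1⊕0 = 0
s2: b2⊕b3⊕b6⊕b7⊕b10⊕b11⊕b14⊕b15⊕b18⊕b19⊕b22⊕b23⊕b26⊕b27⊕b30⊕b31 = 0⊕0⊕1⊕1⊕1⊕1⊕0⊕1⊕0⊕1⊕1⊕1⊕0⊕1⊕0⊕0 = 1
s4: b4⊕b5⊕b6⊕b7⊕b12⊕b13⊕b14⊕b15⊕b20⊕b21⊕b22⊕b23⊕b28⊕b29⊕b30⊕b31 = 1⊕1⊕1⊕1⊕0⊕0⊕0⊕1⊕0⊕0⊕1⊕1⊕0⊕1⊕0⊕0 = 0
s8: b8⊕b9⊕b10⊕b11⊕b12⊕b13⊕b14⊕b15⊕b24⊕b25⊕b26⊕b27⊕b28⊕b29⊕b30⊕b31 = 0⊕1⊕1⊕1⊕0⊕0⊕0⊕1⊕0⊕0⊕0⊕1⊕0⊕1⊕0⊕0 = 0
s16: b16⊕b17⊕b18⊕b19⊕b20⊕b21⊕b22⊕b23⊕b24⊕b25⊕b26⊕b27⊕b28⊕b29⊕b30⊕b31 = 1⊕1⊕0⊕1⊕0⊕0⊕1⊕1⊕0⊕0⊕0⊕1⊕0⊕1⊕0⊕0 = 1
Syndrome (s16...s1) = 10010 → position 18.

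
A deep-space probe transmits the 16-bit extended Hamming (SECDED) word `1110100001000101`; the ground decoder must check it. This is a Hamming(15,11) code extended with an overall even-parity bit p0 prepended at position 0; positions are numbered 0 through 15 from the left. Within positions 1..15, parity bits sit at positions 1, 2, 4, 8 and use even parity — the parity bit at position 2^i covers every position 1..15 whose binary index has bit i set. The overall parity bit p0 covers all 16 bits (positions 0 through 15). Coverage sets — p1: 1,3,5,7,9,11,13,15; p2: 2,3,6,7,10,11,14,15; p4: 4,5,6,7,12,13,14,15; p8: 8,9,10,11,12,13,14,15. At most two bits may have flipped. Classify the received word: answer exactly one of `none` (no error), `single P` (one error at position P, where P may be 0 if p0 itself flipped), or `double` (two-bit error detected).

single 12

s1: b1⊕b3⊕b5⊕b7⊕b9⊕b11⊕b13⊕b15 = 1⊕0⊕0⊕0⊕1⊕0⊕1⊕1 = 0
s2: b2⊕b3⊕b6⊕b7⊕b10⊕b11⊕b14⊕b15 = 1⊕0⊕0⊕0⊕0⊕0⊕0⊕1 = 0
s4: b4⊕b5⊕b6⊕b7⊕b12⊕b13⊕b14⊕b15 = 1⊕0⊕0⊕0⊕0⊕1⊕0⊕1 = 1
s8: b8⊕b9⊕b10⊕b11⊕b12⊕b13⊕b14⊕b15 = 0⊕1⊕0⊕0⊕0⊕1⊕0⊕1 = 1
Syndrome (s8...s1) = 1100 → position 12.
Overall parity (XOR of all 16 bits, including p0): 1⊕1⊕1⊕0⊕1⊕0⊕0⊕0⊕0⊕1⊕0⊕0⊕0⊕1⊕0⊕1 = 1
Overall=1, syndrome position=12 → single-bit error at position 12.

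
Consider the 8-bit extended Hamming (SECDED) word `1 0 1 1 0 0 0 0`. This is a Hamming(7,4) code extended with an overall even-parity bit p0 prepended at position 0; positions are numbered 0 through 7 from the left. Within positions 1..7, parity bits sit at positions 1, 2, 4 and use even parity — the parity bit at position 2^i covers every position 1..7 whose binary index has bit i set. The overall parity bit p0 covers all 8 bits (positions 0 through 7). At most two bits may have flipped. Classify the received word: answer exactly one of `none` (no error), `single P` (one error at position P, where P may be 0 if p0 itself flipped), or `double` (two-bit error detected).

single 1

s1: b1⊕b3⊕b5⊕b7 = 0⊕1⊕0⊕0 = 1
s2: b2⊕b3⊕b6⊕b7 = 1⊕1⊕0⊕0 = 0
s4: b4⊕b5⊕b6⊕b7 = 0⊕0⊕0⊕0 = 0
Syndrome (s4...s1) = 001 → position 1.
Overall parity (XOR of all 8 bits, including p0): 1⊕0⊕1⊕1⊕0⊕0⊕0⊕0 = 1
Overall=1, syndrome position=1 → single-bit error at position 1.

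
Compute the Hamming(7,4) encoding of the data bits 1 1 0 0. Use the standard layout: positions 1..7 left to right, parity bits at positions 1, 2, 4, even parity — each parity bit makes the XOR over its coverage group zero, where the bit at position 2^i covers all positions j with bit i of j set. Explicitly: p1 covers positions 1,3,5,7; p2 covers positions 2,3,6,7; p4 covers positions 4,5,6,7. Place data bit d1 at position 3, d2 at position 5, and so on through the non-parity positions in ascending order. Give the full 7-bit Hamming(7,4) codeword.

Place data bits at non-power-of-two positions: b3=1, b5=1, b6=0, b7=0.
p1 = XOR of data positions {3,5,7} = 1⊕1⊕0 = 0
p2 = XOR of data positions {3,6,7} = 1⊕0⊕0 = 1
p4 = XOR of data positions {5,6,7} = 1⊕0⊕0 = 1
Codeword b1..b7 = 0111100

0111100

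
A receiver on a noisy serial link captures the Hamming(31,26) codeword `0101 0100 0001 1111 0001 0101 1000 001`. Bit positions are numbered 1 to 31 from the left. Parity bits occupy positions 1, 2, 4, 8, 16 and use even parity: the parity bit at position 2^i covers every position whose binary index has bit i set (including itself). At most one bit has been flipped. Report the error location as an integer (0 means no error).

s1: b1⊕b3⊕b5⊕b7⊕b9⊕b11⊕b13⊕b15⊕b17⊕b19⊕b21⊕b23⊕b25⊕b27⊕b29⊕b31 = 0⊕0⊕0⊕0⊕0⊕0⊕1⊕1⊕0⊕0⊕0⊕0⊕1⊕0⊕0⊕1 = 0
s2: b2⊕b3⊕b6⊕b7⊕b10⊕b11⊕b14⊕b15⊕b18⊕b19⊕b22⊕b23⊕b26⊕b27⊕b30⊕b31 = 1⊕0⊕1⊕0⊕0⊕0⊕1⊕1⊕0⊕0⊕1⊕0⊕0⊕0⊕0⊕1 = 0
s4: b4⊕b5⊕b6⊕b7⊕b12⊕b13⊕b14⊕b15⊕b20⊕b21⊕b22⊕b23⊕b28⊕b29⊕b30⊕b31 = 1⊕0⊕1⊕0⊕1⊕1⊕1⊕1⊕1⊕0⊕1⊕0⊕0⊕0⊕0⊕1 = 1
s8: b8⊕b9⊕b10⊕b11⊕b12⊕b13⊕b14⊕b15⊕b24⊕b25⊕b26⊕b27⊕b28⊕b29⊕b30⊕b31 = 0⊕0⊕0⊕0⊕1⊕1⊕1⊕1⊕1⊕1⊕0⊕0⊕0⊕0⊕0⊕1 = 1
s16: b16⊕b17⊕b18⊕b19⊕b20⊕b21⊕b22⊕b23⊕b24⊕b25⊕b26⊕b27⊕b28⊕b29⊕b30⊕b31 = 1⊕0⊕0⊕0⊕1⊕0⊕1⊕0⊕1⊕1⊕0⊕0⊕0⊕0⊕0⊕1 = 0
Syndrome (s16...s1) = 01100 → position 12.

12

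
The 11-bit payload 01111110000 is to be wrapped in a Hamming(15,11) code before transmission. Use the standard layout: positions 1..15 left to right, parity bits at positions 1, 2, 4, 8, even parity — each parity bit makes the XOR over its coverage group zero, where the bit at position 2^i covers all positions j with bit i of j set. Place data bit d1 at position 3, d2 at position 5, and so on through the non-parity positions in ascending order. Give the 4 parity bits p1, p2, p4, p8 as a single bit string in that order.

0011

Place data bits at non-power-of-two positions: b3=0, b5=1, b6=1, b7=1, b9=1, b10=1, b11=1, b12=0, b13=0, b14=0, b15=0.
p1 = XOR of data positions {3,5,7,9,11,13,15} = 0⊕1⊕1⊕1⊕1⊕0⊕0 = 0
p2 = XOR of data positions {3,6,7,10,11,14,15} = 0⊕1⊕1⊕1⊕1⊕0⊕0 = 0
p4 = XOR of data positions {5,6,7,12,13,14,15} = 1⊕1⊕1⊕0⊕0⊕0⊕0 = 1
p8 = XOR of data positions {9,10,11,12,13,14,15} = 1⊕1⊕1⊕0⊕0⊕0⊕0 = 1
Parity bits p1,p2,p4,p8 = 0011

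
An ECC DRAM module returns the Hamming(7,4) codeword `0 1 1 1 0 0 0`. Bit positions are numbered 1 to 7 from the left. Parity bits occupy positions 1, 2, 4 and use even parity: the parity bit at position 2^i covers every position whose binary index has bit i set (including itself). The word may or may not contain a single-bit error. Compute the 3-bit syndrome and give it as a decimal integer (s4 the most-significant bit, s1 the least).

5

s1: b1⊕b3⊕b5⊕b7 = 0⊕1⊕0⊕0 = 1
s2: b2⊕b3⊕b6⊕b7 = 1⊕1⊕0⊕0 = 0
s4: b4⊕b5⊕b6⊕b7 = 1⊕0⊕0⊕0 = 1
Syndrome (s4...s1) = 101 → position 5.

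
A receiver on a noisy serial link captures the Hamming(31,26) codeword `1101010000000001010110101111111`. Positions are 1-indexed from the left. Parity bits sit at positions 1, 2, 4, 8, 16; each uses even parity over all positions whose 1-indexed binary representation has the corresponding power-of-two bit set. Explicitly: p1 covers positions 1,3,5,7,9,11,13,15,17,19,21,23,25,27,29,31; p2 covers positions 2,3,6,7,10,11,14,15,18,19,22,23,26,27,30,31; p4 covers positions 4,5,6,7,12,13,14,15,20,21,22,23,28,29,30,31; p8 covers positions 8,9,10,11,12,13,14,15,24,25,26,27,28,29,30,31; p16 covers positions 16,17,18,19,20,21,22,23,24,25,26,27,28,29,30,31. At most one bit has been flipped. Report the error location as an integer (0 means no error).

13

s1: b1⊕b3⊕b5⊕b7⊕b9⊕b11⊕b13⊕b15⊕b17⊕b19⊕b21⊕b23⊕b25⊕b27⊕b29⊕b31 = 1⊕0⊕0⊕0⊕0⊕0⊕0⊕0⊕0⊕0⊕1⊕1⊕1⊕1⊕1⊕1 = 1
s2: b2⊕b3⊕b6⊕b7⊕b10⊕b11⊕b14⊕b15⊕b18⊕b19⊕b22⊕b23⊕b26⊕b27⊕b30⊕b31 = 1⊕0⊕1⊕0⊕0⊕0⊕0⊕0⊕1⊕0⊕0⊕1⊕1⊕1⊕1⊕1 = 0
s4: b4⊕b5⊕b6⊕b7⊕b12⊕b13⊕b14⊕b15⊕b20⊕b21⊕b22⊕b23⊕b28⊕b29⊕b30⊕b31 = 1⊕0⊕1⊕0⊕0⊕0⊕0⊕0⊕1⊕1⊕0⊕1⊕1⊕1⊕1⊕1 = 1
s8: b8⊕b9⊕b10⊕b11⊕b12⊕b13⊕b14⊕b15⊕b24⊕b25⊕b26⊕b27⊕b28⊕b29⊕b30⊕b31 = 0⊕0⊕0⊕0⊕0⊕0⊕0⊕0⊕0⊕1⊕1⊕1⊕1⊕1⊕1⊕1 = 1
s16: b16⊕b17⊕b18⊕b19⊕b20⊕b21⊕b22⊕b23⊕b24⊕b25⊕b26⊕b27⊕b28⊕b29⊕b30⊕b31 = 1⊕0⊕1⊕0⊕1⊕1⊕0⊕1⊕0⊕1⊕1⊕1⊕1⊕1⊕1⊕1 = 0
Syndrome (s16...s1) = 01101 → position 13.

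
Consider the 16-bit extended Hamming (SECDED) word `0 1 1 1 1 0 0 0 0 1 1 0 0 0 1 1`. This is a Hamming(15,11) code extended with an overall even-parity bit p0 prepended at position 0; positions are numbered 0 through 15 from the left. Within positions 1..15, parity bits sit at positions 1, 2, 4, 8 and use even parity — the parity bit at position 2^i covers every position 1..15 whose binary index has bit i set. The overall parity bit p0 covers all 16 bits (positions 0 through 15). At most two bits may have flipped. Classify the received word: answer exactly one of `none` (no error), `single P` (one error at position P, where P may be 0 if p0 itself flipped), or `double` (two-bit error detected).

s1: b1⊕b3⊕b5⊕b7⊕b9⊕b11⊕b13⊕b15 = 1⊕1⊕0⊕0⊕1⊕0⊕0⊕1 = 0
s2: b2⊕b3⊕b6⊕b7⊕b10⊕b11⊕b14⊕b15 = 1⊕1⊕0⊕0⊕1⊕0⊕1⊕1 = 1
s4: b4⊕b5⊕b6⊕b7⊕b12⊕b13⊕b14⊕b15 = 1⊕0⊕0⊕0⊕0⊕0⊕1⊕1 = 1
s8: b8⊕b9⊕b10⊕b11⊕b12⊕b13⊕b14⊕b15 = 0⊕1⊕1⊕0⊕0⊕0⊕1⊕1 = 0
Syndrome (s8...s1) = 0110 → position 6.
Overall parity (XOR of all 16 bits, including p0): 0⊕1⊕1⊕1⊕1⊕0⊕0⊕0⊕0⊕1⊕1⊕0⊕0⊕0⊕1⊕1 = 0
Overall=0, syndrome position=6 → double-bit error detected (uncorrectable).

double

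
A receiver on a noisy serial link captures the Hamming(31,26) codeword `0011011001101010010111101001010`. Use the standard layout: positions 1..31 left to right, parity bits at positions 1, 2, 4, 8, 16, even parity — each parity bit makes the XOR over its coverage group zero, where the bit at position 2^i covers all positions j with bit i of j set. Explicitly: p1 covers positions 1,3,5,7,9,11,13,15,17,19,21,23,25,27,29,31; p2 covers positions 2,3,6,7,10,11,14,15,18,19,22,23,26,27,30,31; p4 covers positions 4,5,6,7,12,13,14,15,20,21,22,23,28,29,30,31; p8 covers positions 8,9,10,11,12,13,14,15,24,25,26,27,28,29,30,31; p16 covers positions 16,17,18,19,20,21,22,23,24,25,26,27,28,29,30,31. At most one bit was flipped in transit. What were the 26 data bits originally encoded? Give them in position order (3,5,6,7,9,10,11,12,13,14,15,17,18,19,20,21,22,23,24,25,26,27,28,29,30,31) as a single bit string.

10110111101010111101001010

s1: b1⊕b3⊕b5⊕b7⊕b9⊕b11⊕b13⊕b15⊕b17⊕b19⊕b21⊕b23⊕b25⊕b27⊕b29⊕b31 = 0⊕1⊕0⊕1⊕0⊕1⊕1⊕1⊕0⊕0⊕1⊕1⊕1⊕0⊕0⊕0 = 0
s2: b2⊕b3⊕b6⊕b7⊕b10⊕b11⊕b14⊕b15⊕b18⊕b19⊕b22⊕b23⊕b26⊕b27⊕b30⊕b31 = 0⊕1⊕1⊕1⊕1⊕1⊕0⊕1⊕1⊕0⊕1⊕1⊕0⊕0⊕1⊕0 = 0
s4: b4⊕b5⊕b6⊕b7⊕b12⊕b13⊕b14⊕b15⊕b20⊕b21⊕b22⊕b23⊕b28⊕b29⊕b30⊕b31 = 1⊕0⊕1⊕1⊕0⊕1⊕0⊕1⊕1⊕1⊕1⊕1⊕1⊕0⊕1⊕0 = 1
s8: b8⊕b9⊕b10⊕b11⊕b12⊕b13⊕b14⊕b15⊕b24⊕b25⊕b26⊕b27⊕b28⊕b29⊕b30⊕b31 = 0⊕0⊕1⊕1⊕0⊕1⊕0⊕1⊕0⊕1⊕0⊕0⊕1⊕0⊕1⊕0 = 1
s16: b16⊕b17⊕b18⊕b19⊕b20⊕b21⊕b22⊕b23⊕b24⊕b25⊕b26⊕b27⊕b28⊕b29⊕b30⊕b31 = 0⊕0⊕1⊕0⊕1⊕1⊕1⊕1⊕0⊕1⊕0⊕0⊕1⊕0⊕1⊕0 = 0
Syndrome (s16...s1) = 01100 → position 12.
Flip bit 12: corrected codeword = 0011011001111010010111101001010
Data bits at positions 3,5,6,7,9,10,11,12,13,14,15,17,18,19,20,21,22,23,24,25,26,27,28,29,30,31: 10110111101010111101001010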